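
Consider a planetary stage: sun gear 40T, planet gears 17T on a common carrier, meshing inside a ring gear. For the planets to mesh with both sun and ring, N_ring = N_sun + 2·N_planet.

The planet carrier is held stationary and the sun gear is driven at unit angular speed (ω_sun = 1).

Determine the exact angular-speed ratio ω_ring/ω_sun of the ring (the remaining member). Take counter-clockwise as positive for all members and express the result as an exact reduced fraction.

-20/37

N_ring = 40 + 2·17 = 74
40(ω_s−ω_c) = −74(ω_r−ω_c),  ω_c=0, ω_s=1
ω_r = 0 − (40/74)(1−0) = -20/37
ω_r/ω_s = -20/37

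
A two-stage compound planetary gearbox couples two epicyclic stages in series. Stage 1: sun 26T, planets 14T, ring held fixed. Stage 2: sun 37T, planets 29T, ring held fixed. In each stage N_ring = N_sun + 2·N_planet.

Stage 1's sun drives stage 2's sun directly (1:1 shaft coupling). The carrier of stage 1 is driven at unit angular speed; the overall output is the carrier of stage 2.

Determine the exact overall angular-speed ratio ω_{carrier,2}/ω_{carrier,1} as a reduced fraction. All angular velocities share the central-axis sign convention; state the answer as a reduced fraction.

370/429

Stage 1: N_ring = 26 + 2·14 = 54
Stage 1: 26(ω_s−ω_c) = −54(ω_r−ω_c),  ω_r=0, ω_c=1
Stage 1: ω_s = 1 − (54/26)(0−1) = 40/13
  ⇒ ω_s¹/ω_c¹ = 40/13
Stage 2: N_ring = 37 + 2·29 = 95
Stage 2: 37(ω_s−ω_c) = −95(ω_r−ω_c),  ω_r=0, ω_s=1
Stage 2: 37(1−ω_c) = −95(0−ω_c)  ⇒  132ω_c = 37  ⇒  ω_c = 37/132
  ⇒ ω_c²/ω_s² = 37/132
Coupling ω_s² = ω_s¹ ⇒ overall = 40/13 × 37/132 = 370/429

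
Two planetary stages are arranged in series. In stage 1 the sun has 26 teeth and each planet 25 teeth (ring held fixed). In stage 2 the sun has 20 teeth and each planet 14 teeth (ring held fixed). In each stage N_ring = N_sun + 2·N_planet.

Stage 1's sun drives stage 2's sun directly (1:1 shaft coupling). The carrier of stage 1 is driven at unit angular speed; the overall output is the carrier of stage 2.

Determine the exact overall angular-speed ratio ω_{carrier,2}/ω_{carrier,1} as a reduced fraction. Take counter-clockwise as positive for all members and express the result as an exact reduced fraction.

15/13

Stage 1: N_ring = 26 + 2·25 = 76
Stage 1: 26(ω_s−ω_c) = −76(ω_r−ω_c),  ω_r=0, ω_c=1
Stage 1: ω_s = 1 − (76/26)(0−1) = 51/13
  ⇒ ω_s¹/ω_c¹ = 51/13
Stage 2: N_ring = 20 + 2·14 = 48
Stage 2: 20(ω_s−ω_c) = −48(ω_r−ω_c),  ω_r=0, ω_s=1
Stage 2: 20(1−ω_c) = −48(0−ω_c)  ⇒  68ω_c = 20  ⇒  ω_c = 5/17
  ⇒ ω_c²/ω_s² = 5/17
Coupling ω_s² = ω_s¹ ⇒ overall = 51/13 × 5/17 = 15/13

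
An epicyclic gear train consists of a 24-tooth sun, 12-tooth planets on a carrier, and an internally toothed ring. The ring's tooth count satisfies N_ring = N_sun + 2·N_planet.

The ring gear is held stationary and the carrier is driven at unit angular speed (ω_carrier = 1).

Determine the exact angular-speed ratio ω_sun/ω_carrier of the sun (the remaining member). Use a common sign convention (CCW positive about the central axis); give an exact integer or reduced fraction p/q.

N_ring = 24 + 2·12 = 48
24(ω_s−ω_c) = −48(ω_r−ω_c),  ω_r=0, ω_c=1
ω_s = 1 − (48/24)(0−1) = 3
ω_s/ω_c = 3

3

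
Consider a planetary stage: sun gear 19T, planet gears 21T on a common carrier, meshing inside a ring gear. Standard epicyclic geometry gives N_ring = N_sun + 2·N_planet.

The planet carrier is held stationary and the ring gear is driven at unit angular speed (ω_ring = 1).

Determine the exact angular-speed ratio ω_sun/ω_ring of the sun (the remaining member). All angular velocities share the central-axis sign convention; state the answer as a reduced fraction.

-61/19

N_ring = 19 + 2·21 = 61
19(ω_s−ω_c) = −61(ω_r−ω_c),  ω_c=0, ω_r=1
ω_s = 0 − (61/19)(1−0) = -61/19
ω_s/ω_r = -61/19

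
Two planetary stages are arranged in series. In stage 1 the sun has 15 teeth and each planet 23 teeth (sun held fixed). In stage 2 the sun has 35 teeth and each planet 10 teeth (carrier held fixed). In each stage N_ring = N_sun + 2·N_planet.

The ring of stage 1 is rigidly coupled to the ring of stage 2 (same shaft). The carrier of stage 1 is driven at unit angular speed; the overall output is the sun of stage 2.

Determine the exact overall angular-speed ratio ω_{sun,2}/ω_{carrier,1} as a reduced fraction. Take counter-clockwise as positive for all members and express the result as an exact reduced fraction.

Stage 1: N_ring = 15 + 2·23 = 61
Stage 1: 15(ω_s−ω_c) = −61(ω_r−ω_c),  ω_s=0, ω_c=1
Stage 1: ω_r = 1 − (15/61)(0−1) = 76/61
  ⇒ ω_r¹/ω_c¹ = 76/61
Stage 2: N_ring = 35 + 2·10 = 55
Stage 2: 35(ω_s−ω_c) = −55(ω_r−ω_c),  ω_c=0, ω_r=1
Stage 2: ω_s = 0 − (55/35)(1−0) = -11/7
  ⇒ ω_s²/ω_r² = -11/7
Coupling ω_r² = ω_r¹ ⇒ overall = 76/61 × -11/7 = -836/427

-836/427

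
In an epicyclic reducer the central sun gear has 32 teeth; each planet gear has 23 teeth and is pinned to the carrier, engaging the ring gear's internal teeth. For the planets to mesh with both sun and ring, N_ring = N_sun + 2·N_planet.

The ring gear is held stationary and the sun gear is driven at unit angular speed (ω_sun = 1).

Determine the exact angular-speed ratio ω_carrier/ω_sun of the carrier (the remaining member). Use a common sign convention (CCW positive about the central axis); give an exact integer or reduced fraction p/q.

16/55

N_ring = 32 + 2·23 = 78
32(ω_s−ω_c) = −78(ω_r−ω_c),  ω_r=0, ω_s=1
32(1−ω_c) = −78(0−ω_c)  ⇒  110ω_c = 32  ⇒  ω_c = 16/55
ω_c/ω_s = 16/55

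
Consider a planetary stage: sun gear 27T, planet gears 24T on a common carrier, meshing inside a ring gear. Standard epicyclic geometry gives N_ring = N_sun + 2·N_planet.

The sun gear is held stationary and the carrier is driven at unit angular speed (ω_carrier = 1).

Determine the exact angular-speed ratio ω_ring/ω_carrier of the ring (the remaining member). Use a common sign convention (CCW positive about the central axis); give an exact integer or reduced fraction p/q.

34/25

N_ring = 27 + 2·24 = 75
27(ω_s−ω_c) = −75(ω_r−ω_c),  ω_s=0, ω_c=1
ω_r = 1 − (27/75)(0−1) = 34/25
ω_r/ω_c = 34/25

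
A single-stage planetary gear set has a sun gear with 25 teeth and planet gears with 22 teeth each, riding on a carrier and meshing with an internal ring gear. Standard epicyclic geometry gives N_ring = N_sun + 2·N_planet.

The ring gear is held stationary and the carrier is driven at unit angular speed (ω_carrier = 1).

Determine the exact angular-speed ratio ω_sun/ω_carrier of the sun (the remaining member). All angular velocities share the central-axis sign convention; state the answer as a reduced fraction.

N_ring = 25 + 2·22 = 69
25(ω_s−ω_c) = −69(ω_r−ω_c),  ω_r=0, ω_c=1
ω_s = 1 − (69/25)(0−1) = 94/25
ω_s/ω_c = 94/25

94/25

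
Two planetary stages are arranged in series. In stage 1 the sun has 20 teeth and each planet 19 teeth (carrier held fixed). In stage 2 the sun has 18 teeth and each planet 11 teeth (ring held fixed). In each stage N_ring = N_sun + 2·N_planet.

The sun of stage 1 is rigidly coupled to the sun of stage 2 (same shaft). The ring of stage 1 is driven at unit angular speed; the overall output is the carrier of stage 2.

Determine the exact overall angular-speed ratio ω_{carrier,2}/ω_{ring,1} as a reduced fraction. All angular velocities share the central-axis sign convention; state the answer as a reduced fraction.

Stage 1: N_ring = 20 + 2·19 = 58
Stage 1: 20(ω_s−ω_c) = −58(ω_r−ω_c),  ω_c=0, ω_r=1
Stage 1: ω_s = 0 − (58/20)(1−0) = -29/10
  ⇒ ω_s¹/ω_r¹ = -29/10
Stage 2: N_ring = 18 + 2·11 = 40
Stage 2: 18(ω_s−ω_c) = −40(ω_r−ω_c),  ω_r=0, ω_s=1
Stage 2: 18(1−ω_c) = −40(0−ω_c)  ⇒  58ω_c = 18  ⇒  ω_c = 9/29
  ⇒ ω_c²/ω_s² = 9/29
Coupling ω_s² = ω_s¹ ⇒ overall = -29/10 × 9/29 = -9/10

-9/10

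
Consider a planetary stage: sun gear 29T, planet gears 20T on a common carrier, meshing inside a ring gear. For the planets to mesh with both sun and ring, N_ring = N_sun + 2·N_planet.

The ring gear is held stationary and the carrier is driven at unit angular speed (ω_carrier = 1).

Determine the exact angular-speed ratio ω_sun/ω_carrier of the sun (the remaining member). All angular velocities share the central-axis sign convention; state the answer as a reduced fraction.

98/29

N_ring = 29 + 2·20 = 69
29(ω_s−ω_c) = −69(ω_r−ω_c),  ω_r=0, ω_c=1
ω_s = 1 − (69/29)(0−1) = 98/29
ω_s/ω_c = 98/29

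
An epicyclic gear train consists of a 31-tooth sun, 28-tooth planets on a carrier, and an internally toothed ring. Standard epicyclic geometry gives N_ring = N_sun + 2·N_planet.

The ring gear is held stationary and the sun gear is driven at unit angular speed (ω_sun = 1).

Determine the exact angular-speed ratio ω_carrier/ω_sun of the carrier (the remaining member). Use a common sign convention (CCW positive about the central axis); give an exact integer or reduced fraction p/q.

N_ring = 31 + 2·28 = 87
31(ω_s−ω_c) = −87(ω_r−ω_c),  ω_r=0, ω_s=1
31(1−ω_c) = −87(0−ω_c)  ⇒  118ω_c = 31  ⇒  ω_c = 31/118
ω_c/ω_s = 31/118

31/118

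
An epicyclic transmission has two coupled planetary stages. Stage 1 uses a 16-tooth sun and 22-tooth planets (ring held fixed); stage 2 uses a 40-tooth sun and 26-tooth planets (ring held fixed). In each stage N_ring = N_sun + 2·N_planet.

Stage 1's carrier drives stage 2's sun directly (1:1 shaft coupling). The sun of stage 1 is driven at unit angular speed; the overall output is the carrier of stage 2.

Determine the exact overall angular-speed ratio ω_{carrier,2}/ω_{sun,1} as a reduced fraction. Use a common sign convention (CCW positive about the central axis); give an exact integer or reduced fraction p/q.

Stage 1: N_ring = 16 + 2·22 = 60
Stage 1: 16(ω_s−ω_c) = −60(ω_r−ω_c),  ω_r=0, ω_s=1
Stage 1: 16(1−ω_c) = −60(0−ω_c)  ⇒  76ω_c = 16  ⇒  ω_c = 4/19
  ⇒ ω_c¹/ω_s¹ = 4/19
Stage 2: N_ring = 40 + 2·26 = 92
Stage 2: 40(ω_s−ω_c) = −92(ω_r−ω_c),  ω_r=0, ω_s=1
Stage 2: 40(1−ω_c) = −92(0−ω_c)  ⇒  132ω_c = 40  ⇒  ω_c = 10/33
  ⇒ ω_c²/ω_s² = 10/33
Coupling ω_s² = ω_c¹ ⇒ overall = 4/19 × 10/33 = 40/627

40/627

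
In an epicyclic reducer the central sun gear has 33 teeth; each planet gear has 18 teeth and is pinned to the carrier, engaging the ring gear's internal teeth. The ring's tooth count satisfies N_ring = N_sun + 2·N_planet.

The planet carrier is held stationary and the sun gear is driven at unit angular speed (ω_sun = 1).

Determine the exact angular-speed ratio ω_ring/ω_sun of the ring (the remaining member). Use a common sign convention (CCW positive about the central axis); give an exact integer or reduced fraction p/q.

N_ring = 33 + 2·18 = 69
33(ω_s−ω_c) = −69(ω_r−ω_c),  ω_c=0, ω_s=1
ω_r = 0 − (33/69)(1−0) = -11/23
ω_r/ω_s = -11/23

-11/23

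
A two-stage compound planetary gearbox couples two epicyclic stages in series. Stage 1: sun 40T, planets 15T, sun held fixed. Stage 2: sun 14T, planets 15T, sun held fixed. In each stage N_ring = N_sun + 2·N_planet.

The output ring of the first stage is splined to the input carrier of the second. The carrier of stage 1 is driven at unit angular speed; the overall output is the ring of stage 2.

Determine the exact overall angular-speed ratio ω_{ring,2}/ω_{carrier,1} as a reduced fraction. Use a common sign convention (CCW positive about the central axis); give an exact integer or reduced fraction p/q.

Stage 1: N_ring = 40 + 2·15 = 70
Stage 1: 40(ω_s−ω_c) = −70(ω_r−ω_c),  ω_s=0, ω_c=1
Stage 1: ω_r = 1 − (40/70)(0−1) = 11/7
  ⇒ ω_r¹/ω_c¹ = 11/7
Stage 2: N_ring = 14 + 2·15 = 44
Stage 2: 14(ω_s−ω_c) = −44(ω_r−ω_c),  ω_s=0, ω_c=1
Stage 2: ω_r = 1 − (14/44)(0−1) = 29/22
  ⇒ ω_r²/ω_c² = 29/22
Coupling ω_c² = ω_r¹ ⇒ overall = 11/7 × 29/22 = 29/14

29/14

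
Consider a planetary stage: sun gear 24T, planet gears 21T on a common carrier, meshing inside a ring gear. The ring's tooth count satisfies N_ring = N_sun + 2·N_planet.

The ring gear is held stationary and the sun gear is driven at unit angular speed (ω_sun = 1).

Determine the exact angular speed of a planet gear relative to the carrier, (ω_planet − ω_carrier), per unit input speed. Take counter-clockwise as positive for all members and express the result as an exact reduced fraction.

N_ring = 24 + 2·21 = 66
24(ω_s−ω_c) = −66(ω_r−ω_c),  ω_r=0, ω_s=1
24(1−ω_c) = −66(0−ω_c)  ⇒  90ω_c = 24  ⇒  ω_c = 4/15
sun–planet: 24·(1−4/15) = −21·(ω_p−ω_c)  ⇒  ω_p−ω_c = −(24/21)·(11/15) = -88/105

-88/105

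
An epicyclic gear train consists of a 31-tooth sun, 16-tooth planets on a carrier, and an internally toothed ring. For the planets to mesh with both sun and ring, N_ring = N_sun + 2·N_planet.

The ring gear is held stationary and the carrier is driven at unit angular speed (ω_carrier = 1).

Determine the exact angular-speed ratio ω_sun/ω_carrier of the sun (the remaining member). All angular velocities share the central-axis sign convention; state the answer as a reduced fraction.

94/31

N_ring = 31 + 2·16 = 63
31(ω_s−ω_c) = −63(ω_r−ω_c),  ω_r=0, ω_c=1
ω_s = 1 − (63/31)(0−1) = 94/31
ω_s/ω_c = 94/31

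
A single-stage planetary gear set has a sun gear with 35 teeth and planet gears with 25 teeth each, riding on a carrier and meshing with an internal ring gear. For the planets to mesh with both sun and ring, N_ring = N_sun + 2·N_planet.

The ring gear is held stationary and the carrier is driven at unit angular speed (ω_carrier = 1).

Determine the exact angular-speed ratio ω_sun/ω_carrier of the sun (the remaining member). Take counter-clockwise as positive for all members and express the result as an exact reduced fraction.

N_ring = 35 + 2·25 = 85
35(ω_s−ω_c) = −85(ω_r−ω_c),  ω_r=0, ω_c=1
ω_s = 1 − (85/35)(0−1) = 24/7
ω_s/ω_c = 24/7

24/7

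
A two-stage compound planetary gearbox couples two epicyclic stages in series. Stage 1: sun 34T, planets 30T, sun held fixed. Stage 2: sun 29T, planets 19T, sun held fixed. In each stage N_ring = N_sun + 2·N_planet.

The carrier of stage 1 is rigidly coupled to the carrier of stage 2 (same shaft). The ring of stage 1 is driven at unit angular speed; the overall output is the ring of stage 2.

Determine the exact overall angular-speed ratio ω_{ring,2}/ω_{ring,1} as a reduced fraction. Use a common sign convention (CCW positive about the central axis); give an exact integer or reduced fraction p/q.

141/134

Stage 1: N_ring = 34 + 2·30 = 94
Stage 1: 34(ω_s−ω_c) = −94(ω_r−ω_c),  ω_s=0, ω_r=1
Stage 1: 34(0−ω_c) = −94(1−ω_c)  ⇒  128ω_c = 94  ⇒  ω_c = 47/64
  ⇒ ω_c¹/ω_r¹ = 47/64
Stage 2: N_ring = 29 + 2·19 = 67
Stage 2: 29(ω_s−ω_c) = −67(ω_r−ω_c),  ω_s=0, ω_c=1
Stage 2: ω_r = 1 − (29/67)(0−1) = 96/67
  ⇒ ω_r²/ω_c² = 96/67
Coupling ω_c² = ω_c¹ ⇒ overall = 47/64 × 96/67 = 141/134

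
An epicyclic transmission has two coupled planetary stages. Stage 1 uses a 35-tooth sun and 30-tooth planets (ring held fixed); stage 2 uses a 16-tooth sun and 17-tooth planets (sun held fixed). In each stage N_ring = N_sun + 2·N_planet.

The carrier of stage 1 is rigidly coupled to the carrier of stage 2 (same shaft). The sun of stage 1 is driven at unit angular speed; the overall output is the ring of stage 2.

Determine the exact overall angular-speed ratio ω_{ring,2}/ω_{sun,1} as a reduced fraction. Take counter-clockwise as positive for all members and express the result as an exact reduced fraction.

231/650

Stage 1: N_ring = 35 + 2·30 = 95
Stage 1: 35(ω_s−ω_c) = −95(ω_r−ω_c),  ω_r=0, ω_s=1
Stage 1: 35(1−ω_c) = −95(0−ω_c)  ⇒  130ω_c = 35  ⇒  ω_c = 7/26
  ⇒ ω_c¹/ω_s¹ = 7/26
Stage 2: N_ring = 16 + 2·17 = 50
Stage 2: 16(ω_s−ω_c) = −50(ω_r−ω_c),  ω_s=0, ω_c=1
Stage 2: ω_r = 1 − (16/50)(0−1) = 33/25
  ⇒ ω_r²/ω_c² = 33/25
Coupling ω_c² = ω_c¹ ⇒ overall = 7/26 × 33/25 = 231/650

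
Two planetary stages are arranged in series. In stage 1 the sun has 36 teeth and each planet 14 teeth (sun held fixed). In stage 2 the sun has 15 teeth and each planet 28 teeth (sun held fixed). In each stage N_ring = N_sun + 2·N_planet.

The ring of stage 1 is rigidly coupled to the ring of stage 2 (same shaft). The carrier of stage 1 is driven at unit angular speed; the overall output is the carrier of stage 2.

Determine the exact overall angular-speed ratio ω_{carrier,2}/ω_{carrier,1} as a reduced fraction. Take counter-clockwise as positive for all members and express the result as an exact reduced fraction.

Stage 1: N_ring = 36 + 2·14 = 64
Stage 1: 36(ω_s−ω_c) = −64(ω_r−ω_c),  ω_s=0, ω_c=1
Stage 1: ω_r = 1 − (36/64)(0−1) = 25/16
  ⇒ ω_r¹/ω_c¹ = 25/16
Stage 2: N_ring = 15 + 2·28 = 71
Stage 2: 15(ω_s−ω_c) = −71(ω_r−ω_c),  ω_s=0, ω_r=1
Stage 2: 15(0−ω_c) = −71(1−ω_c)  ⇒  86ω_c = 71  ⇒  ω_c = 71/86
  ⇒ ω_c²/ω_r² = 71/86
Coupling ω_r² = ω_r¹ ⇒ overall = 25/16 × 71/86 = 1775/1376

1775/1376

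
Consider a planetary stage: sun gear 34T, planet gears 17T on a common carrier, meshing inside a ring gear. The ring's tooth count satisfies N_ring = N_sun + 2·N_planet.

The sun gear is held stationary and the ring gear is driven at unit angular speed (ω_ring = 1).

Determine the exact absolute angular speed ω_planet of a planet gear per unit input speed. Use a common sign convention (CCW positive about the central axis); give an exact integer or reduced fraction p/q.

2

N_ring = 34 + 2·17 = 68
34(ω_s−ω_c) = −68(ω_r−ω_c),  ω_s=0, ω_r=1
34(0−ω_c) = −68(1−ω_c)  ⇒  102ω_c = 68  ⇒  ω_c = 2/3
sun–planet: 34·(0−2/3) = −17·(ω_p−ω_c)  ⇒  ω_p−ω_c = −(34/17)·(-2/3) = 4/3
ω_p = 2/3 + 4/3 = 2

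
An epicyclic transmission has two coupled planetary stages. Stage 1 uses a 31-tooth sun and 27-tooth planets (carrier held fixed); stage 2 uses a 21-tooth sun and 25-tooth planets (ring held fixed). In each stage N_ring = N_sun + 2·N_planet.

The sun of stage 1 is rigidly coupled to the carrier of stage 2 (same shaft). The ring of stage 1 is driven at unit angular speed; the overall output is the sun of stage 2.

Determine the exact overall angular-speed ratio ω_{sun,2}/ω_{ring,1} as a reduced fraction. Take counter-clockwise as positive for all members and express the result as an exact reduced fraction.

-7820/651

Stage 1: N_ring = 31 + 2·27 = 85
Stage 1: 31(ω_s−ω_c) = −85(ω_r−ω_c),  ω_c=0, ω_r=1
Stage 1: ω_s = 0 − (85/31)(1−0) = -85/31
  ⇒ ω_s¹/ω_r¹ = -85/31
Stage 2: N_ring = 21 + 2·25 = 71
Stage 2: 21(ω_s−ω_c) = −71(ω_r−ω_c),  ω_r=0, ω_c=1
Stage 2: ω_s = 1 − (71/21)(0−1) = 92/21
  ⇒ ω_s²/ω_c² = 92/21
Coupling ω_c² = ω_s¹ ⇒ overall = -85/31 × 92/21 = -7820/651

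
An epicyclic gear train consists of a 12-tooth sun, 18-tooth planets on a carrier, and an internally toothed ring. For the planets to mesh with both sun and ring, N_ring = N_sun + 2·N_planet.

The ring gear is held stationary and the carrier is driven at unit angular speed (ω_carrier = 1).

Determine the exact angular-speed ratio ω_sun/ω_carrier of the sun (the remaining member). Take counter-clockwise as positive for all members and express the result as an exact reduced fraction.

5

N_ring = 12 + 2·18 = 48
12(ω_s−ω_c) = −48(ω_r−ω_c),  ω_r=0, ω_c=1
ω_s = 1 − (48/12)(0−1) = 5
ω_s/ω_c = 5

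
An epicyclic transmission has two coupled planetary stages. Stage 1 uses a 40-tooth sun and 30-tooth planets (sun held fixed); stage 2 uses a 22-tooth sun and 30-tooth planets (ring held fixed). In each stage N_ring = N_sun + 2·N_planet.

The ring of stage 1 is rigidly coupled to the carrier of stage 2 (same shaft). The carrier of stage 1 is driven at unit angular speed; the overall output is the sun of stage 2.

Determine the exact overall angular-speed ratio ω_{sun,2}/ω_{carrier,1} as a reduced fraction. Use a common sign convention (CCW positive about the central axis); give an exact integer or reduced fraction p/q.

Stage 1: N_ring = 40 + 2·30 = 100
Stage 1: 40(ω_s−ω_c) = −100(ω_r−ω_c),  ω_s=0, ω_c=1
Stage 1: ω_r = 1 − (40/100)(0−1) = 7/5
  ⇒ ω_r¹/ω_c¹ = 7/5
Stage 2: N_ring = 22 + 2·30 = 82
Stage 2: 22(ω_s−ω_c) = −82(ω_r−ω_c),  ω_r=0, ω_c=1
Stage 2: ω_s = 1 − (82/22)(0−1) = 52/11
  ⇒ ω_s²/ω_c² = 52/11
Coupling ω_c² = ω_r¹ ⇒ overall = 7/5 × 52/11 = 364/55

364/55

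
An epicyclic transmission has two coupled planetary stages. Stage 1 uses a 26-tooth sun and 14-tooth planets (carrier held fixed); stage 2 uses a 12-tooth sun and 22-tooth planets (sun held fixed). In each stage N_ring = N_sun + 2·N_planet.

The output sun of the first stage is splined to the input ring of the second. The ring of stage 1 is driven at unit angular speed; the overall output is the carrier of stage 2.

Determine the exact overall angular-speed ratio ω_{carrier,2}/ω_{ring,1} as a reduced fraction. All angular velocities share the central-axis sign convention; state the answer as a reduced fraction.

-378/221

Stage 1: N_ring = 26 + 2·14 = 54
Stage 1: 26(ω_s−ω_c) = −54(ω_r−ω_c),  ω_c=0, ω_r=1
Stage 1: ω_s = 0 − (54/26)(1−0) = -27/13
  ⇒ ω_s¹/ω_r¹ = -27/13
Stage 2: N_ring = 12 + 2·22 = 56
Stage 2: 12(ω_s−ω_c) = −56(ω_r−ω_c),  ω_s=0, ω_r=1
Stage 2: 12(0−ω_c) = −56(1−ω_c)  ⇒  68ω_c = 56  ⇒  ω_c = 14/17
  ⇒ ω_c²/ω_r² = 14/17
Coupling ω_r² = ω_s¹ ⇒ overall = -27/13 × 14/17 = -378/221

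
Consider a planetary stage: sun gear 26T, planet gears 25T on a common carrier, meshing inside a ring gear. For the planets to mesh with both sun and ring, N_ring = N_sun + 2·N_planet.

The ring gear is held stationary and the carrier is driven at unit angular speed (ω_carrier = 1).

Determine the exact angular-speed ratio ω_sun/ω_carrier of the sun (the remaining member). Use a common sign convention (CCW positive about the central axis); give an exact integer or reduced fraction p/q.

51/13

N_ring = 26 + 2·25 = 76
26(ω_s−ω_c) = −76(ω_r−ω_c),  ω_r=0, ω_c=1
ω_s = 1 − (76/26)(0−1) = 51/13
ω_s/ω_c = 51/13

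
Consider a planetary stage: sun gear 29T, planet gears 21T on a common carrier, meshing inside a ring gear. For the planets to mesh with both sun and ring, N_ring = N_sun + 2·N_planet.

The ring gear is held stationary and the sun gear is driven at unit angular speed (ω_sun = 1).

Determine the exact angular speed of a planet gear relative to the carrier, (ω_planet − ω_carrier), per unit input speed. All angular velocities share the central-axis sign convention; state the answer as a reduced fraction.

-2059/2100

N_ring = 29 + 2·21 = 71
29(ω_s−ω_c) = −71(ω_r−ω_c),  ω_r=0, ω_s=1
29(1−ω_c) = −71(0−ω_c)  ⇒  100ω_c = 29  ⇒  ω_c = 29/100
sun–planet: 29·(1−29/100) = −21·(ω_p−ω_c)  ⇒  ω_p−ω_c = −(29/21)·(71/100) = -2059/2100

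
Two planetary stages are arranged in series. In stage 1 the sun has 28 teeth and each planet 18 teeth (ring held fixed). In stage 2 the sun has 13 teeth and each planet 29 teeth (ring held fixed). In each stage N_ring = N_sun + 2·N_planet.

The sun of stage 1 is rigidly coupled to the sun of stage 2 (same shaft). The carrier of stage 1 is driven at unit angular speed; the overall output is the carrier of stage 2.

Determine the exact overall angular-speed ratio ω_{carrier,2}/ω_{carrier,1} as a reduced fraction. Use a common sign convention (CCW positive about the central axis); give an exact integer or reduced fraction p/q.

299/588

Stage 1: N_ring = 28 + 2·18 = 64
Stage 1: 28(ω_s−ω_c) = −64(ω_r−ω_c),  ω_r=0, ω_c=1
Stage 1: ω_s = 1 − (64/28)(0−1) = 23/7
  ⇒ ω_s¹/ω_c¹ = 23/7
Stage 2: N_ring = 13 + 2·29 = 71
Stage 2: 13(ω_s−ω_c) = −71(ω_r−ω_c),  ω_r=0, ω_s=1
Stage 2: 13(1−ω_c) = −71(0−ω_c)  ⇒  84ω_c = 13  ⇒  ω_c = 13/84
  ⇒ ω_c²/ω_s² = 13/84
Coupling ω_s² = ω_s¹ ⇒ overall = 23/7 × 13/84 = 299/588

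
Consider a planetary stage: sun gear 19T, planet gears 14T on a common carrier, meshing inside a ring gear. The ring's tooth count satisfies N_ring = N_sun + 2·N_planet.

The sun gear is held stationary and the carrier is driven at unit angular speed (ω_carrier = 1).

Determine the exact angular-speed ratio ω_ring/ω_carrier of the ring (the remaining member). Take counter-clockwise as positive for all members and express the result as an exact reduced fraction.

66/47

N_ring = 19 + 2·14 = 47
19(ω_s−ω_c) = −47(ω_r−ω_c),  ω_s=0, ω_c=1
ω_r = 1 − (19/47)(0−1) = 66/47
ω_r/ω_c = 66/47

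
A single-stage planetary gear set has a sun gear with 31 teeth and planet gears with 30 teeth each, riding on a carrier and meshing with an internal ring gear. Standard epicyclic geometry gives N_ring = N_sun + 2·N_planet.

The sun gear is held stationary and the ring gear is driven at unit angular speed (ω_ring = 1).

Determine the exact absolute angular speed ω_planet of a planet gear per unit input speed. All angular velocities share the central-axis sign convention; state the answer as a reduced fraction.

91/60

N_ring = 31 + 2·30 = 91
31(ω_s−ω_c) = −91(ω_r−ω_c),  ω_s=0, ω_r=1
31(0−ω_c) = −91(1−ω_c)  ⇒  122ω_c = 91  ⇒  ω_c = 91/122
sun–planet: 31·(0−91/122) = −30·(ω_p−ω_c)  ⇒  ω_p−ω_c = −(31/30)·(-91/122) = 2821/3660
ω_p = 91/122 + 2821/3660 = 91/60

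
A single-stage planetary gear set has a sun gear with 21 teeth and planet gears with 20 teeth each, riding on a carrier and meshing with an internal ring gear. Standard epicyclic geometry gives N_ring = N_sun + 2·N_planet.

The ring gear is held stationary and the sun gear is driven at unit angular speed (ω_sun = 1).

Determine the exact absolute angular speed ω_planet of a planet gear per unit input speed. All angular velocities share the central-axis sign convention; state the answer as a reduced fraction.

-21/40

N_ring = 21 + 2·20 = 61
21(ω_s−ω_c) = −61(ω_r−ω_c),  ω_r=0, ω_s=1
21(1−ω_c) = −61(0−ω_c)  ⇒  82ω_c = 21  ⇒  ω_c = 21/82
sun–planet: 21·(1−21/82) = −20·(ω_p−ω_c)  ⇒  ω_p−ω_c = −(21/20)·(61/82) = -1281/1640
ω_p = 21/82 − 1281/1640 = -21/40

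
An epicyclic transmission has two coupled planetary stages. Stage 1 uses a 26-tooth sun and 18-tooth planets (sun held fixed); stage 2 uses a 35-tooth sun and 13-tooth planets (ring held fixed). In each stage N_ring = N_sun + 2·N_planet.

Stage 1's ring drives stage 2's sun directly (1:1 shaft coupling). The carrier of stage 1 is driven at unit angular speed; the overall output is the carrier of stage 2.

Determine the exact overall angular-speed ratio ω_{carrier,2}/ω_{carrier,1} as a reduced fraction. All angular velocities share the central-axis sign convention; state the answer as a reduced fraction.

Stage 1: N_ring = 26 + 2·18 = 62
Stage 1: 26(ω_s−ω_c) = −62(ω_r−ω_c),  ω_s=0, ω_c=1
Stage 1: ω_r = 1 − (26/62)(0−1) = 44/31
  ⇒ ω_r¹/ω_c¹ = 44/31
Stage 2: N_ring = 35 + 2·13 = 61
Stage 2: 35(ω_s−ω_c) = −61(ω_r−ω_c),  ω_r=0, ω_s=1
Stage 2: 35(1−ω_c) = −61(0−ω_c)  ⇒  96ω_c = 35  ⇒  ω_c = 35/96
  ⇒ ω_c²/ω_s² = 35/96
Coupling ω_s² = ω_r¹ ⇒ overall = 44/31 × 35/96 = 385/744

385/744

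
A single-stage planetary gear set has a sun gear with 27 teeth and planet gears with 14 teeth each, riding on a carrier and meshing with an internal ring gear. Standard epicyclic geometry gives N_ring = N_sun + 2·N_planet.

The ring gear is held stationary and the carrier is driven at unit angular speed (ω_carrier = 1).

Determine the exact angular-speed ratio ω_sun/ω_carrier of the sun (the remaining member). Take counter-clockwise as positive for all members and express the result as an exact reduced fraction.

82/27

N_ring = 27 + 2·14 = 55
27(ω_s−ω_c) = −55(ω_r−ω_c),  ω_r=0, ω_c=1
ω_s = 1 − (55/27)(0−1) = 82/27
ω_s/ω_c = 82/27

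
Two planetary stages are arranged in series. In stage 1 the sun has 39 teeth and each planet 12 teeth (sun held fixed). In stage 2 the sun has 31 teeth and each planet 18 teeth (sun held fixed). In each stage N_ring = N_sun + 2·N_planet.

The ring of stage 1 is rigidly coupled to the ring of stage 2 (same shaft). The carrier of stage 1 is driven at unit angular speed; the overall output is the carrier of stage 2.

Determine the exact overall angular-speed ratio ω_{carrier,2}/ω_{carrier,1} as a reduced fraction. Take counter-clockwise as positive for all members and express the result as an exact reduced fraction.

Stage 1: N_ring = 39 + 2·12 = 63
Stage 1: 39(ω_s−ω_c) = −63(ω_r−ω_c),  ω_s=0, ω_c=1
Stage 1: ω_r = 1 − (39/63)(0−1) = 34/21
  ⇒ ω_r¹/ω_c¹ = 34/21
Stage 2: N_ring = 31 + 2·18 = 67
Stage 2: 31(ω_s−ω_c) = −67(ω_r−ω_c),  ω_s=0, ω_r=1
Stage 2: 31(0−ω_c) = −67(1−ω_c)  ⇒  98ω_c = 67  ⇒  ω_c = 67/98
  ⇒ ω_c²/ω_r² = 67/98
Coupling ω_r² = ω_r¹ ⇒ overall = 34/21 × 67/98 = 1139/1029

1139/1029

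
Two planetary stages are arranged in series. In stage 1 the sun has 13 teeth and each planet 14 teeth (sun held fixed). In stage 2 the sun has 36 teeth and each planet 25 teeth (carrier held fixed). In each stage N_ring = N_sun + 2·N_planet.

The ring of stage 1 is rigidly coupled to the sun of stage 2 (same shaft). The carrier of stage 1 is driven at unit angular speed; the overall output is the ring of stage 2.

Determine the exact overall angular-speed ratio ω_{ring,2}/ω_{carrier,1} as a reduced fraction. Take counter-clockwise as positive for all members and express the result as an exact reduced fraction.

Stage 1: N_ring = 13 + 2·14 = 41
Stage 1: 13(ω_s−ω_c) = −41(ω_r−ω_c),  ω_s=0, ω_c=1
Stage 1: ω_r = 1 − (13/41)(0−1) = 54/41
  ⇒ ω_r¹/ω_c¹ = 54/41
Stage 2: N_ring = 36 + 2·25 = 86
Stage 2: 36(ω_s−ω_c) = −86(ω_r−ω_c),  ω_c=0, ω_s=1
Stage 2: ω_r = 0 − (36/86)(1−0) = -18/43
  ⇒ ω_r²/ω_s² = -18/43
Coupling ω_s² = ω_r¹ ⇒ overall = 54/41 × -18/43 = -972/1763

-972/1763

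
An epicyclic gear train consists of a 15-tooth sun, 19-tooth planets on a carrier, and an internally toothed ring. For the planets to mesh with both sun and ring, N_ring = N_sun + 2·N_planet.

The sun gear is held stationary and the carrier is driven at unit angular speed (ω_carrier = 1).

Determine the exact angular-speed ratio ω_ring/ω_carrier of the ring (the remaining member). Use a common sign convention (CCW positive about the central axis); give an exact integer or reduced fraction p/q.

N_ring = 15 + 2·19 = 53
15(ω_s−ω_c) = −53(ω_r−ω_c),  ω_s=0, ω_c=1
ω_r = 1 − (15/53)(0−1) = 68/53
ω_r/ω_c = 68/53

68/53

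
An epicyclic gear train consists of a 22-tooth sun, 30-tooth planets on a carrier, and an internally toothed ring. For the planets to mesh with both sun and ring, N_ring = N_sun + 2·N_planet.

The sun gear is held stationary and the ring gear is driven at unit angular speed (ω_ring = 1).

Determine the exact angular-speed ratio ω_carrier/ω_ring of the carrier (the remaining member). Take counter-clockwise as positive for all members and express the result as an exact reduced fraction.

N_ring = 22 + 2·30 = 82
22(ω_s−ω_c) = −82(ω_r−ω_c),  ω_s=0, ω_r=1
22(0−ω_c) = −82(1−ω_c)  ⇒  104ω_c = 82  ⇒  ω_c = 41/52
ω_c/ω_r = 41/52

41/52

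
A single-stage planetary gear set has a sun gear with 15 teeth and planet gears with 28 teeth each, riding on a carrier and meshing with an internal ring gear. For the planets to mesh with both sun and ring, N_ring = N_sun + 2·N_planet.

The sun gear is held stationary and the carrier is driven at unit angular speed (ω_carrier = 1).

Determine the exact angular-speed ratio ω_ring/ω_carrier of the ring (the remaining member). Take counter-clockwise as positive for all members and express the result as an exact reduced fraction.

86/71

N_ring = 15 + 2·28 = 71
15(ω_s−ω_c) = −71(ω_r−ω_c),  ω_s=0, ω_c=1
ω_r = 1 − (15/71)(0−1) = 86/71
ω_r/ω_c = 86/71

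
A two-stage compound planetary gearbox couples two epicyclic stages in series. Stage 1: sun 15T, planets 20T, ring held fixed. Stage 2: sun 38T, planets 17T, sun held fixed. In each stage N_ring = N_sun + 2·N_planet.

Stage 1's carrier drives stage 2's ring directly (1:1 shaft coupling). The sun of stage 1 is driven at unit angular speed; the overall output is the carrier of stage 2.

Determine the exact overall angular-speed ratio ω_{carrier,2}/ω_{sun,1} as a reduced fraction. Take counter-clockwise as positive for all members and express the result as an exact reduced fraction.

54/385

Stage 1: N_ring = 15 + 2·20 = 55
Stage 1: 15(ω_s−ω_c) = −55(ω_r−ω_c),  ω_r=0, ω_s=1
Stage 1: 15(1−ω_c) = −55(0−ω_c)  ⇒  70ω_c = 15  ⇒  ω_c = 3/14
  ⇒ ω_c¹/ω_s¹ = 3/14
Stage 2: N_ring = 38 + 2·17 = 72
Stage 2: 38(ω_s−ω_c) = −72(ω_r−ω_c),  ω_s=0, ω_r=1
Stage 2: 38(0−ω_c) = −72(1−ω_c)  ⇒  110ω_c = 72  ⇒  ω_c = 36/55
  ⇒ ω_c²/ω_r² = 36/55
Coupling ω_r² = ω_c¹ ⇒ overall = 3/14 × 36/55 = 54/385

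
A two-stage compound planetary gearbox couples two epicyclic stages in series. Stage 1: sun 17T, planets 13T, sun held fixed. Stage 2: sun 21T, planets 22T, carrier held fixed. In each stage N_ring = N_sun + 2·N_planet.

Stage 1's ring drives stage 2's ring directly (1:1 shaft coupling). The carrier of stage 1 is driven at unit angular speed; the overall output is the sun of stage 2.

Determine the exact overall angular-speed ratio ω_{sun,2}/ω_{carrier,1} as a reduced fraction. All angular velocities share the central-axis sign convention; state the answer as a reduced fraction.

-1300/301

Stage 1: N_ring = 17 + 2·13 = 43
Stage 1: 17(ω_s−ω_c) = −43(ω_r−ω_c),  ω_s=0, ω_c=1
Stage 1: ω_r = 1 − (17/43)(0−1) = 60/43
  ⇒ ω_r¹/ω_c¹ = 60/43
Stage 2: N_ring = 21 + 2·22 = 65
Stage 2: 21(ω_s−ω_c) = −65(ω_r−ω_c),  ω_c=0, ω_r=1
Stage 2: ω_s = 0 − (65/21)(1−0) = -65/21
  ⇒ ω_s²/ω_r² = -65/21
Coupling ω_r² = ω_r¹ ⇒ overall = 60/43 × -65/21 = -1300/301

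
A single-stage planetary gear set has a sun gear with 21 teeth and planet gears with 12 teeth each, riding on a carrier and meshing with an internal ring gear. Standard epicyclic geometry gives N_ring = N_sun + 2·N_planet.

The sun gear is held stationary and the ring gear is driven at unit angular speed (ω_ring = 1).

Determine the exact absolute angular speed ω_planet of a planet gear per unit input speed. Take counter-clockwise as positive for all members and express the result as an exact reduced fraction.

15/8

N_ring = 21 + 2·12 = 45
21(ω_s−ω_c) = −45(ω_r−ω_c),  ω_s=0, ω_r=1
21(0−ω_c) = −45(1−ω_c)  ⇒  66ω_c = 45  ⇒  ω_c = 15/22
sun–planet: 21·(0−15/22) = −12·(ω_p−ω_c)  ⇒  ω_p−ω_c = −(21/12)·(-15/22) = 105/88
ω_p = 15/22 + 105/88 = 15/8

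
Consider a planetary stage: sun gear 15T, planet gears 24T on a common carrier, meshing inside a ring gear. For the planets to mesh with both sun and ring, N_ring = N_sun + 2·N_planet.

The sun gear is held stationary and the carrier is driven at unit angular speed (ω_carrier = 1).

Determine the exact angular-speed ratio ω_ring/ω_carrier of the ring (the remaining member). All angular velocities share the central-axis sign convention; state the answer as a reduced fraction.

N_ring = 15 + 2·24 = 63
15(ω_s−ω_c) = −63(ω_r−ω_c),  ω_s=0, ω_c=1
ω_r = 1 − (15/63)(0−1) = 26/21
ω_r/ω_c = 26/21

26/21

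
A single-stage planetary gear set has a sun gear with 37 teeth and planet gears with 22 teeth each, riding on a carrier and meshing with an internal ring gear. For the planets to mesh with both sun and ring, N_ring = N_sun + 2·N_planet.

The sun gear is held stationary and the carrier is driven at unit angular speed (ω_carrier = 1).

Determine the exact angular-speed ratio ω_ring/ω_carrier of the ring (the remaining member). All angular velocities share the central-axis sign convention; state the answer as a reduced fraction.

118/81

N_ring = 37 + 2·22 = 81
37(ω_s−ω_c) = −81(ω_r−ω_c),  ω_s=0, ω_c=1
ω_r = 1 − (37/81)(0−1) = 118/81
ω_r/ω_c = 118/81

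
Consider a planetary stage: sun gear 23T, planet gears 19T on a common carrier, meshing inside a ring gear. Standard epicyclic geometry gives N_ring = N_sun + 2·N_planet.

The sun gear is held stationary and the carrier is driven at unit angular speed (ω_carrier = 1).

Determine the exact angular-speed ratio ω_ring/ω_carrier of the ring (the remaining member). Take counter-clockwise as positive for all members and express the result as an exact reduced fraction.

N_ring = 23 + 2·19 = 61
23(ω_s−ω_c) = −61(ω_r−ω_c),  ω_s=0, ω_c=1
ω_r = 1 − (23/61)(0−1) = 84/61
ω_r/ω_c = 84/61

84/61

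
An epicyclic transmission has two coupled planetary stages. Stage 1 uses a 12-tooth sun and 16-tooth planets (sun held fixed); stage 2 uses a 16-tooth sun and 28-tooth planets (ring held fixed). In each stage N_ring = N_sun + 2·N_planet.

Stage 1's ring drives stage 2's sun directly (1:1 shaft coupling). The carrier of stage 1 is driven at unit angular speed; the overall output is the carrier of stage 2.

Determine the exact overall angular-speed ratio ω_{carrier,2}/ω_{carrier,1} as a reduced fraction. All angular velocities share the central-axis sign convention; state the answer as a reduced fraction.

28/121

Stage 1: N_ring = 12 + 2·16 = 44
Stage 1: 12(ω_s−ω_c) = −44(ω_r−ω_c),  ω_s=0, ω_c=1
Stage 1: ω_r = 1 − (12/44)(0−1) = 14/11
  ⇒ ω_r¹/ω_c¹ = 14/11
Stage 2: N_ring = 16 + 2·28 = 72
Stage 2: 16(ω_s−ω_c) = −72(ω_r−ω_c),  ω_r=0, ω_s=1
Stage 2: 16(1−ω_c) = −72(0−ω_c)  ⇒  88ω_c = 16  ⇒  ω_c = 2/11
  ⇒ ω_c²/ω_s² = 2/11
Coupling ω_s² = ω_r¹ ⇒ overall = 14/11 × 2/11 = 28/121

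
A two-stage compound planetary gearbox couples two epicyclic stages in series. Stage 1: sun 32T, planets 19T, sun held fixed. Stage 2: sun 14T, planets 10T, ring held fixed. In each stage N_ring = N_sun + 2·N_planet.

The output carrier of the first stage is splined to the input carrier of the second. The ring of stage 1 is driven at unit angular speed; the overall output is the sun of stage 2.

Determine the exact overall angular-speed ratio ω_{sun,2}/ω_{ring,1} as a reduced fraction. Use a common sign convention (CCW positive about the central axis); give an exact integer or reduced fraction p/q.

40/17

Stage 1: N_ring = 32 + 2·19 = 70
Stage 1: 32(ω_s−ω_c) = −70(ω_r−ω_c),  ω_s=0, ω_r=1
Stage 1: 32(0−ω_c) = −70(1−ω_c)  ⇒  102ω_c = 70  ⇒  ω_c = 35/51
  ⇒ ω_c¹/ω_r¹ = 35/51
Stage 2: N_ring = 14 + 2·10 = 34
Stage 2: 14(ω_s−ω_c) = −34(ω_r−ω_c),  ω_r=0, ω_c=1
Stage 2: ω_s = 1 − (34/14)(0−1) = 24/7
  ⇒ ω_s²/ω_c² = 24/7
Coupling ω_c² = ω_c¹ ⇒ overall = 35/51 × 24/7 = 40/17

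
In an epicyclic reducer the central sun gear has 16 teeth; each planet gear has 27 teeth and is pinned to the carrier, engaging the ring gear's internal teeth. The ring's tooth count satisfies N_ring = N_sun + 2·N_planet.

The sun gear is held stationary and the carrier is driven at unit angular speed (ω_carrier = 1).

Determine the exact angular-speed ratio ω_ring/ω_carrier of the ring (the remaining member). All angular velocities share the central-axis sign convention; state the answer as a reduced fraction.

43/35

N_ring = 16 + 2·27 = 70
16(ω_s−ω_c) = −70(ω_r−ω_c),  ω_s=0, ω_c=1
ω_r = 1 − (16/70)(0−1) = 43/35
ω_r/ω_c = 43/35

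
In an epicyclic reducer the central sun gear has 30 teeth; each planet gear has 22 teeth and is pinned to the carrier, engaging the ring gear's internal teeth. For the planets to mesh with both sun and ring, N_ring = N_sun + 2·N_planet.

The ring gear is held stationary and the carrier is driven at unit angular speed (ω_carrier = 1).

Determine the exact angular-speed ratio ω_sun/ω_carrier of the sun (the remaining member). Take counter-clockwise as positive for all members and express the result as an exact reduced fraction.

N_ring = 30 + 2·22 = 74
30(ω_s−ω_c) = −74(ω_r−ω_c),  ω_r=0, ω_c=1
ω_s = 1 − (74/30)(0−1) = 52/15
ω_s/ω_c = 52/15

52/15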